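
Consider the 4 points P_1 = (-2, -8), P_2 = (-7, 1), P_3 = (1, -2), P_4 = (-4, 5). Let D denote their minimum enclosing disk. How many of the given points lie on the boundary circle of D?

The farthest pair is P_1–P_4 with squared distance 173. The circle on this segment as diameter has centre (-3, -1.5) and r² = 173/4 = 43.25.
Check P_2: distance² to centre = 22.25 ≤ 43.25, so it lies inside.
All remaining points lie in this disk, and no smaller disk contains both endpoints, so this is the minimum enclosing circle.
The points at distance exactly r from the centre are P_1, P_4 — 2 points.

2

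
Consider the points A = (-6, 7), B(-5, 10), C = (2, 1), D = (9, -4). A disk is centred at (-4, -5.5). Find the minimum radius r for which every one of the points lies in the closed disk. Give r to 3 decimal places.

15.532

The required radius is the distance from (-4, -5.5) to the farthest point.
Squared distances: 160.25, 241.25, 78.25, 171.25.
Maximum is 241.25, attained at B.
r = √(241.25) ≈ 15.532.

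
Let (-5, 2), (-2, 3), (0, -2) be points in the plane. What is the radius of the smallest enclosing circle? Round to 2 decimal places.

3.20

Call the three points A, B, C in the order given.
Side lengths²: AB² = 10, AC² = 41, BC² = 29.
Since AC² = 41 ≥ 29 + 10 = 39, the angle opposite AC is not acute, so the smallest enclosing circle has AC as diameter.
Centre = midpoint of AC = (-2.5, 0), r² = 41/4 = 10.25.
r = √(10.25) ≈ 3.20.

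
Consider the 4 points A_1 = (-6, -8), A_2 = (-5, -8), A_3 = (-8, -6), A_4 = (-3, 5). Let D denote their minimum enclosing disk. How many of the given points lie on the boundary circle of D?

A smallest enclosing disk is always determined by at most three of the input points on its boundary.
The farthest pair is A_1–A_4 with squared distance 178. The circle on this segment as diameter has centre (-4.5, -1.5) and r² = 178/4 = 44.5.
Check A_2: distance² to centre = 42.5 ≤ 44.5, so it lies inside.
All remaining points lie in this disk, and no smaller disk contains both endpoints, so this is the minimum enclosing circle.
The points at distance exactly r from the centre are A_1, A_4 — 2 points.

2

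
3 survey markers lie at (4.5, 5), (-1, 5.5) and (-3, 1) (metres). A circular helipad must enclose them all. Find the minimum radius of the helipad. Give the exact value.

4.25

Call the three points A, B, C in the order given.
Side lengths²: AB² = 30.5, AC² = 72.25, BC² = 24.25.
Since AC² = 72.25 ≥ 30.5 + 24.25 = 54.75, the angle opposite AC is not acute, so the smallest enclosing circle has AC as diameter.
Centre = midpoint of AC = (0.75, 3), r² = 72.25/4 = 18.0625.
r = √(18.0625) = 4.25.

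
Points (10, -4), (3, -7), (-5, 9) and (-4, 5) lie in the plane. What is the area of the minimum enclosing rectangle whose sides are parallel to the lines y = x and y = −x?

In coordinates u = x + y, v = x − y the rectangle is axis-aligned; the map (x,y)→(u,v) scales areas by 2.
u-values: 6, -4, 4, 1; range = 6 − (-4) = 10.
v-values: 14, 10, -14, -9; range = 14 − (-14) = 28.
Area = (10 × 28) / 2 = 140.

140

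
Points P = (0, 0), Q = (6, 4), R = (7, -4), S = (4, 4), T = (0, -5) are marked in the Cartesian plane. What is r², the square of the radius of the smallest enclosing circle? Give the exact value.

29.25

By Welzl's lemma the MEC is supported by two points (diametrically opposite) or three points (on a circumcircle).
The farthest pair is Q–T with squared distance 117. The circle on this segment as diameter has centre (3, -0.5) and r² = 117/4 = 29.25.
Check P: distance² to centre = 9.25 ≤ 29.25, so it lies inside.
All remaining points lie in this disk, and no smaller disk contains both endpoints, so this is the minimum enclosing circle.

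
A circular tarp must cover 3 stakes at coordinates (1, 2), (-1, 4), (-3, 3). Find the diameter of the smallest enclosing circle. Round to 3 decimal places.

4.123

Call the three points A, B, C in the order given.
Side lengths²: AB² = 8, AC² = 17, BC² = 5.
Since AC² = 17 ≥ 8 + 5 = 13, the angle opposite AC is not acute, so the smallest enclosing circle has AC as diameter.
Centre = midpoint of AC = (-1, 2.5), r² = 17/4 = 4.25.
Diameter = 2r = 2√(4.25) ≈ 4.123.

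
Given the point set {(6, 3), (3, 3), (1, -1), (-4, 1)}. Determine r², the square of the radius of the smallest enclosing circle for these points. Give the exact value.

A smallest enclosing disk is always determined by at most three of the input points on its boundary.
The farthest pair is (6, 3)–(-4, 1) with squared distance 104. The circle on this segment as diameter has centre (1, 2) and r² = 104/4 = 26.
Check (3, 3): distance² to centre = 5 ≤ 26, so it lies inside.
All remaining points lie in this disk, and no smaller disk contains both endpoints, so this is the minimum enclosing circle.

26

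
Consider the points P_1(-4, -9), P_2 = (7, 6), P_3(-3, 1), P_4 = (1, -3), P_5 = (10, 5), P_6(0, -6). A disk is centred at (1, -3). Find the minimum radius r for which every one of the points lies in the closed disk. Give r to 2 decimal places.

The required radius is the distance from (1, -3) to the farthest point.
Squared distances: 61, 117, 32, 0, 145, 10.
Maximum is 145, attained at P_5.
r = √145 ≈ 12.04.

12.04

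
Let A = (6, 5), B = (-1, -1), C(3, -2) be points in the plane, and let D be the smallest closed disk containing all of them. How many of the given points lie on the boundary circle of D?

2

Side lengths²: AB² = 85, AC² = 58, BC² = 17.
Since AB² = 85 ≥ 58 + 17 = 75, the angle opposite AB is not acute, so the smallest enclosing circle has AB as diameter.
Centre = midpoint of AB = (2.5, 2), r² = 85/4 = 21.25.
The points at distance exactly r from the centre are A, B — 2 points.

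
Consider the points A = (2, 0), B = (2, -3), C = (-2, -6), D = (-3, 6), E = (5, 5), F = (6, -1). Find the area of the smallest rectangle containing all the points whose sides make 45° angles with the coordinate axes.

In coordinates u = x + y, v = x − y the rectangle is axis-aligned; the map (x,y)→(u,v) scales areas by 2.
u-values: 2, -1, -8, 3, 10, 5; range = 10 − (-8) = 18.
v-values: 2, 5, 4, -9, 0, 7; range = 7 − (-9) = 16.
Area = (18 × 16) / 2 = 144.

144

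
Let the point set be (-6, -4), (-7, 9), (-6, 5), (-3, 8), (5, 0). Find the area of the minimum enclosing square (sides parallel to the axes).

169

The bounding box has width 12 and height 13.
An axis-aligned square enclosing the set must have side ≥ max(width, height).
So the minimum side is max(12, 13) = 13.
Area = 13² = 169.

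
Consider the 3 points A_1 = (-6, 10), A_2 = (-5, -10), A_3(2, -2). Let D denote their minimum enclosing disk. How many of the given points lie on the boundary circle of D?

Side lengths²: A_1A_2² = 401, A_1A_3² = 208, A_2A_3² = 113.
Since A_1A_2² = 401 ≥ 208 + 113 = 321, the angle opposite A_1A_2 is not acute, so the smallest enclosing circle has A_1A_2 as diameter.
Centre = midpoint of A_1A_2 = (-5.5, 0), r² = 401/4 = 100.25.
The points at distance exactly r from the centre are A_1, A_2 — 2 points.

2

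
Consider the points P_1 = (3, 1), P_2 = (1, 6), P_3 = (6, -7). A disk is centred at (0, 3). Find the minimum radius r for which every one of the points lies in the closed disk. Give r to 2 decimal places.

11.66

The required radius is the distance from (0, 3) to the farthest point.
Squared distances: 13, 10, 136.
Maximum is 136, attained at P_3.
r = √136 ≈ 11.66.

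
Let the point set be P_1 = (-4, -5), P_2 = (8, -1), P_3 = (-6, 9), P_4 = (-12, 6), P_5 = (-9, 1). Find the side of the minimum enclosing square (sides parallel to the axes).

The bounding box has width 20 and height 14.
An axis-aligned square enclosing the set must have side ≥ max(width, height).
So the minimum side is max(20, 14) = 20.

20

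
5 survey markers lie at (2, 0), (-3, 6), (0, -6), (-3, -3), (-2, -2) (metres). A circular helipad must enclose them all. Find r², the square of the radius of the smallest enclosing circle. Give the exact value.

38.25

The farthest pair is (-3, 6)–(0, -6) with squared distance 153. The circle on this segment as diameter has centre (-1.5, 0) and r² = 153/4 = 38.25.
Check (2, 0): distance² to centre = 12.25 ≤ 38.25, so it lies inside.
All remaining points lie in this disk, and no smaller disk contains both endpoints, so this is the minimum enclosing circle.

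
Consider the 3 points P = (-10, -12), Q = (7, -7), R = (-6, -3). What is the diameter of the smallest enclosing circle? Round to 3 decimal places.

17.720

Side lengths²: PQ² = 314, PR² = 97, QR² = 185.
Since PQ² = 314 ≥ 185 + 97 = 282, the angle opposite PQ is not acute, so the smallest enclosing circle has PQ as diameter.
Centre = midpoint of PQ = (-1.5, -9.5), r² = 314/4 = 78.5.
Diameter = 2r = 2√(78.5) ≈ 17.720.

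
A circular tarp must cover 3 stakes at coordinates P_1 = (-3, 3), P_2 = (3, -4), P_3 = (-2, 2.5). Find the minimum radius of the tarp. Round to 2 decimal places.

Side lengths²: P_1P_2² = 85, P_1P_3² = 1.25, P_2P_3² = 67.25.
Since P_1P_2² = 85 ≥ 67.25 + 1.25 = 68.5, the angle opposite P_1P_2 is not acute, so the smallest enclosing circle has P_1P_2 as diameter.
Centre = midpoint of P_1P_2 = (0, -0.5), r² = 85/4 = 21.25.
r = √(21.25) ≈ 4.61.

4.61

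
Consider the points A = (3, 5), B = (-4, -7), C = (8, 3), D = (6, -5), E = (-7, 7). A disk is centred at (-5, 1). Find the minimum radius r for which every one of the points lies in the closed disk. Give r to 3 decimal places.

13.153

The required radius is the distance from (-5, 1) to the farthest point.
Squared distances: 80, 65, 173, 157, 40.
Maximum is 173, attained at C.
r = √173 ≈ 13.153.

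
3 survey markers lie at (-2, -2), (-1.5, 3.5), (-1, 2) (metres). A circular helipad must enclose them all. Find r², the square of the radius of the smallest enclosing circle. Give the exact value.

Call the three points A, B, C in the order given.
Side lengths²: AB² = 30.5, AC² = 17, BC² = 2.5.
Since AB² = 30.5 ≥ 17 + 2.5 = 19.5, the angle opposite AB is not acute, so the smallest enclosing circle has AB as diameter.
Centre = midpoint of AB = (-1.75, 0.75), r² = 30.5/4 = 7.625.

7.625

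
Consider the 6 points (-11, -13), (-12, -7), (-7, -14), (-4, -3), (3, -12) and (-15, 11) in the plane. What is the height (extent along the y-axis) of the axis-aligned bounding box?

max y = 11, min y = -14, so height = 25.

25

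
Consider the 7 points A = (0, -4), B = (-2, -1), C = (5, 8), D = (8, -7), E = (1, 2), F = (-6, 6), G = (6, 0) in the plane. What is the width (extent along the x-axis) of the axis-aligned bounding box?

14

max x = 8, min x = -6, so width = 14.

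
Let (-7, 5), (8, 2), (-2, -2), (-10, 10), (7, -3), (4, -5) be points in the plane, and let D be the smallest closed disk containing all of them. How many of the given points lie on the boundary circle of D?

2

A smallest enclosing disk is always determined by at most three of the input points on its boundary.
The farthest pair is (-10, 10)–(7, -3) with squared distance 458. The circle on this segment as diameter has centre (-1.5, 3.5) and r² = 458/4 = 114.5.
Check (-7, 5): distance² to centre = 32.5 ≤ 114.5, so it lies inside.
All remaining points lie in this disk, and no smaller disk contains both endpoints, so this is the minimum enclosing circle.
The points at distance exactly r from the centre are (-10, 10), (7, -3) — 2 points.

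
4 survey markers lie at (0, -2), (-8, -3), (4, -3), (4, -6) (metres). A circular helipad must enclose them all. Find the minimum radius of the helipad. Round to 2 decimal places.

A smallest enclosing disk is always determined by at most three of the input points on its boundary.
The farthest pair is (-8, -3)–(4, -6) with squared distance 153. The circle on this segment as diameter has centre (-2, -4.5) and r² = 153/4 = 38.25.
Check (0, -2): distance² to centre = 10.25 ≤ 38.25, so it lies inside.
All remaining points lie in this disk, and no smaller disk contains both endpoints, so this is the minimum enclosing circle.
r = √(38.25) ≈ 6.18.

6.18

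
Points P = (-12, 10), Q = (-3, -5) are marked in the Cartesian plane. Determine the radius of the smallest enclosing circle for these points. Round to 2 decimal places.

The smallest circle enclosing two points has them as diameter endpoints.
Centre = midpoint = (-7.5, 2.5); r² = |PQ|²/4 = 306/4 = 76.5.
r = √(76.5) ≈ 8.75.

8.75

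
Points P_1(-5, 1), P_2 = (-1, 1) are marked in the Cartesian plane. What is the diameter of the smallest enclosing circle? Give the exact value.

4

The smallest circle enclosing two points has them as diameter endpoints.
Centre = midpoint = (-3, 1); r² = |P_1P_2|²/4 = 16/4 = 4.
Diameter = 2r = 2√4 = 4.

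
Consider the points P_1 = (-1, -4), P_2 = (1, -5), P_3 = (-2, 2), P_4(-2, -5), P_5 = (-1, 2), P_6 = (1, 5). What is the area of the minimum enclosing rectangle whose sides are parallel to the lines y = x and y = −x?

In coordinates u = x + y, v = x − y the rectangle is axis-aligned; the map (x,y)→(u,v) scales areas by 2.
u-values: -5, -4, 0, -7, 1, 6; range = 6 − (-7) = 13.
v-values: 3, 6, -4, 3, -3, -4; range = 6 − (-4) = 10.
Area = (13 × 10) / 2 = 65.

65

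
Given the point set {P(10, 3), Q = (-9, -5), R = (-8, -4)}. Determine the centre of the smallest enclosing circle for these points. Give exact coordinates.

(0.5, -1)

Side lengths²: PQ² = 425, PR² = 373, QR² = 2.
Since PQ² = 425 ≥ 373 + 2 = 375, the angle opposite PQ is not acute, so the smallest enclosing circle has PQ as diameter.
Centre = midpoint of PQ = (0.5, -1), r² = 425/4 = 106.25.
Centre = (0.5, -1).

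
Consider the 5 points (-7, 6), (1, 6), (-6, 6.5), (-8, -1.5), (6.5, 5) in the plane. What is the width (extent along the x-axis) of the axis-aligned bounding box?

14.5

max x = 6.5, min x = -8, so width = 14.5.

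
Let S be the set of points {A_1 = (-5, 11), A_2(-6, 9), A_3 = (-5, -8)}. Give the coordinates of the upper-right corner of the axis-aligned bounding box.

x-range [-6, -5], y-range [-8, 11].
The upper-right corner is (-5, 11).

(-5, 11)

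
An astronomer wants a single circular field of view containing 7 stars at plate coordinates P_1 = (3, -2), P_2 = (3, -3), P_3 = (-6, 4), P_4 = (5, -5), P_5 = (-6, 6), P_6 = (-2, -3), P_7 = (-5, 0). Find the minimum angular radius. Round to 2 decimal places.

7.78

By Welzl's lemma the MEC is supported by two points (diametrically opposite) or three points (on a circumcircle).
The farthest pair is P_4–P_5 with squared distance 242. The circle on this segment as diameter has centre (-0.5, 0.5) and r² = 242/4 = 60.5.
Check P_1: distance² to centre = 18.5 ≤ 60.5, so it lies inside.
All remaining points lie in this disk, and no smaller disk contains both endpoints, so this is the minimum enclosing circle.
r = √(60.5) ≈ 7.78.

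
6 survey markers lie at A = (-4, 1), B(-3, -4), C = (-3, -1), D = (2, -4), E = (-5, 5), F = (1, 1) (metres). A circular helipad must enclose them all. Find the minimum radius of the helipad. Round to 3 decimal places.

The farthest pair is D–E with squared distance 130. The circle on this segment as diameter has centre (-1.5, 0.5) and r² = 130/4 = 32.5.
Check A: distance² to centre = 6.5 ≤ 32.5, so it lies inside.
All remaining points lie in this disk, and no smaller disk contains both endpoints, so this is the minimum enclosing circle.
r = √(32.5) ≈ 5.701.

5.701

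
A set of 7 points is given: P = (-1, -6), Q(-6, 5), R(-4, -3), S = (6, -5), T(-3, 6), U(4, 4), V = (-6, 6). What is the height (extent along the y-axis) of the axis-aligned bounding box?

max y = 6, min y = -6, so height = 12.

12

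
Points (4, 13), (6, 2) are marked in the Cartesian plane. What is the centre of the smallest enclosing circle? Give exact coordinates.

(5, 7.5)

The smallest circle enclosing two points has them as diameter endpoints.
Centre = midpoint = (5, 7.5); r² = |(4, 13)−(6, 2)|²/4 = 125/4 = 31.25.
Centre = (5, 7.5).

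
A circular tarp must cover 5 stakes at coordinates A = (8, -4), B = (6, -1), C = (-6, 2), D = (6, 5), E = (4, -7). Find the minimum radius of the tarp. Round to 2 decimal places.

7.62

A smallest enclosing disk is always determined by at most three of the input points on its boundary.
The minimum enclosing circle is determined by three boundary points: A, C, D.
Their circumcentre is (41/38, -31/38) with r² = 41905/722.
The farthest remaining point E is at distance² 33773/722 ≤ 41905/722.
r = √(41905/722) ≈ 7.62.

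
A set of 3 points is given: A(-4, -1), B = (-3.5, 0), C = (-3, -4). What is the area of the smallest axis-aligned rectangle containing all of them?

4

x ranges over [-4, -3], width 1.
y ranges over [-4, 0], height 4.
Area = 1 × 4 = 4.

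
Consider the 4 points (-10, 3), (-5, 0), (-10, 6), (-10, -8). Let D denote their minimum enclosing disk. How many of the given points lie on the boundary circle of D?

By Welzl's lemma the MEC is supported by two points (diametrically opposite) or three points (on a circumcircle).
The farthest pair is (-10, 6)–(-10, -8) with squared distance 196. The circle on this segment as diameter has centre (-10, -1) and r² = 196/4 = 49.
Check (-10, 3): distance² to centre = 16 ≤ 49, so it lies inside.
All remaining points lie in this disk, and no smaller disk contains both endpoints, so this is the minimum enclosing circle.
The points at distance exactly r from the centre are (-10, 6), (-10, -8) — 2 points.

2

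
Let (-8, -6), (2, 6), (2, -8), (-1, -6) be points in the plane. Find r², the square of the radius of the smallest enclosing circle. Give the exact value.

63.44

The minimum enclosing circle is determined by three boundary points: (-8, -6), (2, 6), (2, -8).
Their circumcentre is (-1.8, -1) with r² = 63.44.
The farthest remaining point (-1, -6) is at distance² 25.64 ≤ 63.44.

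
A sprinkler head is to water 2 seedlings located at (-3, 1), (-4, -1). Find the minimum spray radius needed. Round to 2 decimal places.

The smallest circle enclosing two points has them as diameter endpoints.
Centre = midpoint = (-3.5, 0); r² = |(-3, 1)−(-4, -1)|²/4 = 5/4 = 1.25.
r = √(1.25) ≈ 1.12.

1.12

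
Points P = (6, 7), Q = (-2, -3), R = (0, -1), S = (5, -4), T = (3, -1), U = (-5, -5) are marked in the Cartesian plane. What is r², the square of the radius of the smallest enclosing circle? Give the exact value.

A smallest enclosing disk is always determined by at most three of the input points on its boundary.
The farthest pair is P–U with squared distance 265. The circle on this segment as diameter has centre (0.5, 1) and r² = 265/4 = 66.25.
Check Q: distance² to centre = 22.25 ≤ 66.25, so it lies inside.
All remaining points lie in this disk, and no smaller disk contains both endpoints, so this is the minimum enclosing circle.

66.25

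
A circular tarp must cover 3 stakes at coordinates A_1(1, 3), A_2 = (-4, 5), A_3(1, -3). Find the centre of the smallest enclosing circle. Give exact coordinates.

(-1.5, 1)

Side lengths²: A_1A_2² = 29, A_1A_3² = 36, A_2A_3² = 89.
Since A_2A_3² = 89 ≥ 36 + 29 = 65, the angle opposite A_2A_3 is not acute, so the smallest enclosing circle has A_2A_3 as diameter.
Centre = midpoint of A_2A_3 = (-1.5, 1), r² = 89/4 = 22.25.
Centre = (-1.5, 1).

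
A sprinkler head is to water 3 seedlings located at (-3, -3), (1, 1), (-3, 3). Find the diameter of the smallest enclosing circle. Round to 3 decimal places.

6.325

Call the three points A, B, C in the order given.
Side lengths²: AB² = 32, AC² = 36, BC² = 20.
Since AC² = 36 < 32 + 20 = 52, the triangle is acute, so the smallest enclosing circle is the circumcircle.
Circumcentre = (-2, 0), r² = 10.
Diameter = 2r = 2√10 ≈ 6.325.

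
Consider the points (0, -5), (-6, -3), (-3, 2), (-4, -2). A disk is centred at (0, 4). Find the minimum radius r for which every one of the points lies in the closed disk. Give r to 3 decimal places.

The required radius is the distance from (0, 4) to the farthest point.
Squared distances: 81, 85, 13, 52.
Maximum is 85, attained at (-6, -3).
r = √85 ≈ 9.220.

9.220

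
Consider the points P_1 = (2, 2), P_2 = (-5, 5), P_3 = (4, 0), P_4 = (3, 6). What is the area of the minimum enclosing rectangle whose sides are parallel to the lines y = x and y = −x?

63

In coordinates u = x + y, v = x − y the rectangle is axis-aligned; the map (x,y)→(u,v) scales areas by 2.
u-values: 4, 0, 4, 9; range = 9 − 0 = 9.
v-values: 0, -10, 4, -3; range = 4 − (-10) = 14.
Area = (9 × 14) / 2 = 63.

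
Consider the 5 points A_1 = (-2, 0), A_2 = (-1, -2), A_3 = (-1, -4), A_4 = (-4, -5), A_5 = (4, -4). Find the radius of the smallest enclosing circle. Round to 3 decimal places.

A smallest enclosing disk is always determined by at most three of the input points on its boundary.
The minimum enclosing circle is determined by three boundary points: A_1, A_4, A_5.
Their circumcentre is (-2/19, -139/38) with r² = 24505/1444.
The farthest remaining point A_2 is at distance² 5125/1444 ≤ 24505/1444.
r = √(24505/1444) ≈ 4.119.

4.119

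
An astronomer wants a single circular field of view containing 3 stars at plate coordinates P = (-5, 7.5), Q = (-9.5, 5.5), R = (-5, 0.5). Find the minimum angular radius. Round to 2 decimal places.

Side lengths²: PQ² = 24.25, PR² = 49, QR² = 45.25.
Since PR² = 49 < 45.25 + 24.25 = 69.5, the triangle is acute, so the smallest enclosing circle is the circumcircle.
Circumcentre = (-221/36, 4), r² = 17557/1296.
r = √(17557/1296) ≈ 3.68.

3.68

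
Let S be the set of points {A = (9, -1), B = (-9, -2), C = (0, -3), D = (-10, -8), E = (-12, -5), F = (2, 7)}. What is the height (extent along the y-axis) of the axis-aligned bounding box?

15

max y = 7, min y = -8, so height = 15.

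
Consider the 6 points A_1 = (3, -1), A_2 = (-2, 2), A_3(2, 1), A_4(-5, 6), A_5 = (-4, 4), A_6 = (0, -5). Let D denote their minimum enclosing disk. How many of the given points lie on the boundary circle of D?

The minimum enclosing circle of a finite set is fixed by two of the points (as a diameter) or three (as a circumcircle).
The farthest pair is A_4–A_6 with squared distance 146. The circle on this segment as diameter has centre (-2.5, 0.5) and r² = 146/4 = 36.5.
Check A_1: distance² to centre = 32.5 ≤ 36.5, so it lies inside.
All remaining points lie in this disk, and no smaller disk contains both endpoints, so this is the minimum enclosing circle.
The points at distance exactly r from the centre are A_4, A_6 — 2 points.

2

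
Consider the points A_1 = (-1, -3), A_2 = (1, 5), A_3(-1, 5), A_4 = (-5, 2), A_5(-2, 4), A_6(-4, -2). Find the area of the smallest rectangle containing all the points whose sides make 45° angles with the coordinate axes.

In coordinates u = x + y, v = x − y the rectangle is axis-aligned; the map (x,y)→(u,v) scales areas by 2.
u-values: -4, 6, 4, -3, 2, -6; range = 6 − (-6) = 12.
v-values: 2, -4, -6, -7, -6, -2; range = 2 − (-7) = 9.
Area = (12 × 9) / 2 = 54.

54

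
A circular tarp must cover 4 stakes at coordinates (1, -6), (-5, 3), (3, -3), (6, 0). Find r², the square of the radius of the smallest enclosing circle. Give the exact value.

51545/1458

The minimum enclosing circle of a finite set is fixed by two of the points (as a diameter) or three (as a circumcircle).
The minimum enclosing circle is determined by three boundary points: (1, -6), (-5, 3), (6, 0).
Their circumcentre is (1/18, -7/54) with r² = 51545/1458.
The farthest remaining point (3, -3) is at distance² 24653/1458 ≤ 51545/1458.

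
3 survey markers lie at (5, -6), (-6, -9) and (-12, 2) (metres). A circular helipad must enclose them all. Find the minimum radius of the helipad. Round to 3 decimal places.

Call the three points A, B, C in the order given.
Side lengths²: AB² = 130, AC² = 353, BC² = 157.
Since AC² = 353 ≥ 157 + 130 = 287, the angle opposite AC is not acute, so the smallest enclosing circle has AC as diameter.
Centre = midpoint of AC = (-3.5, -2), r² = 353/4 = 88.25.
r = √(88.25) ≈ 9.394.

9.394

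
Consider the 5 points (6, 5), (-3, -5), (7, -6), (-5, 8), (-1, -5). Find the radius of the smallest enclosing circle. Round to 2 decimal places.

9.22

A smallest enclosing disk is always determined by at most three of the input points on its boundary.
The farthest pair is (7, -6)–(-5, 8) with squared distance 340. The circle on this segment as diameter has centre (1, 1) and r² = 340/4 = 85.
Check (6, 5): distance² to centre = 41 ≤ 85, so it lies inside.
All remaining points lie in this disk, and no smaller disk contains both endpoints, so this is the minimum enclosing circle.
r = √85 ≈ 9.22.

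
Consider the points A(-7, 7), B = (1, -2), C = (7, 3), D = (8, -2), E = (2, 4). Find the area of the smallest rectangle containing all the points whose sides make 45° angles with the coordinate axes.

In coordinates u = x + y, v = x − y the rectangle is axis-aligned; the map (x,y)→(u,v) scales areas by 2.
u-values: 0, -1, 10, 6, 6; range = 10 − (-1) = 11.
v-values: -14, 3, 4, 10, -2; range = 10 − (-14) = 24.
Area = (11 × 24) / 2 = 132.

132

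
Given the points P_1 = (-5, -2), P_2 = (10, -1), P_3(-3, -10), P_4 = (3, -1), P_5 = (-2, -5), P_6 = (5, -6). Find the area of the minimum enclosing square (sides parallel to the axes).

225

The bounding box has width 15 and height 9.
An axis-aligned square enclosing the set must have side ≥ max(width, height).
So the minimum side is max(15, 9) = 15.
Area = 15² = 225.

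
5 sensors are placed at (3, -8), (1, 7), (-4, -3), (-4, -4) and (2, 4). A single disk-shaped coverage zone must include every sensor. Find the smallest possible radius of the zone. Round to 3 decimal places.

7.566

A smallest enclosing disk is always determined by at most three of the input points on its boundary.
The farthest pair is (3, -8)–(1, 7) with squared distance 229. The circle on this segment as diameter has centre (2, -0.5) and r² = 229/4 = 57.25.
Check (-4, -3): distance² to centre = 42.25 ≤ 57.25, so it lies inside.
All remaining points lie in this disk, and no smaller disk contains both endpoints, so this is the minimum enclosing circle.
r = √(57.25) ≈ 7.566.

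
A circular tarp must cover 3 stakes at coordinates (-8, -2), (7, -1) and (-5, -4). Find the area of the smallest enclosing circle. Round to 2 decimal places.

177.50

Call the three points A, B, C in the order given.
Side lengths²: AB² = 226, AC² = 13, BC² = 153.
Since AB² = 226 ≥ 153 + 13 = 166, the angle opposite AB is not acute, so the smallest enclosing circle has AB as diameter.
Centre = midpoint of AB = (-0.5, -1.5), r² = 226/4 = 56.5.
Area = π·r² = π·56.5 ≈ 177.50.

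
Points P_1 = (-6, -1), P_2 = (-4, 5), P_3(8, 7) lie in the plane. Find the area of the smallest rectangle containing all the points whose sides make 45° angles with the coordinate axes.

In coordinates u = x + y, v = x − y the rectangle is axis-aligned; the map (x,y)→(u,v) scales areas by 2.
u-values: -7, 1, 15; range = 15 − (-7) = 22.
v-values: -5, -9, 1; range = 1 − (-9) = 10.
Area = (22 × 10) / 2 = 110.

110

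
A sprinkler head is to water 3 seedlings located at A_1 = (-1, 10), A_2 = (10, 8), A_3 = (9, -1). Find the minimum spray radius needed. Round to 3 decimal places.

Side lengths²: A_1A_2² = 125, A_1A_3² = 221, A_2A_3² = 82.
Since A_1A_3² = 221 ≥ 125 + 82 = 207, the angle opposite A_1A_3 is not acute, so the smallest enclosing circle has A_1A_3 as diameter.
Centre = midpoint of A_1A_3 = (4, 4.5), r² = 221/4 = 55.25.
r = √(55.25) ≈ 7.433.

7.433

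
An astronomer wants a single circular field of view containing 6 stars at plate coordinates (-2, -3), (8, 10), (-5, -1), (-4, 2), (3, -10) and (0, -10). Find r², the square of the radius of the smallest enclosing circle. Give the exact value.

116

A smallest enclosing disk is always determined by at most three of the input points on its boundary.
The farthest pair is (8, 10)–(0, -10) with squared distance 464. The circle on this segment as diameter has centre (4, 0) and r² = 464/4 = 116.
Check (-2, -3): distance² to centre = 45 ≤ 116, so it lies inside.
All remaining points lie in this disk, and no smaller disk contains both endpoints, so this is the minimum enclosing circle.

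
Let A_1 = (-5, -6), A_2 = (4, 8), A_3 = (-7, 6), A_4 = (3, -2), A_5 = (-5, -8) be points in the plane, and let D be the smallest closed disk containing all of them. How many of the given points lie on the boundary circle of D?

2

By Welzl's lemma the MEC is supported by two points (diametrically opposite) or three points (on a circumcircle).
The farthest pair is A_2–A_5 with squared distance 337. The circle on this segment as diameter has centre (-0.5, 0) and r² = 337/4 = 84.25.
Check A_1: distance² to centre = 56.25 ≤ 84.25, so it lies inside.
All remaining points lie in this disk, and no smaller disk contains both endpoints, so this is the minimum enclosing circle.
The points at distance exactly r from the centre are A_2, A_5 — 2 points.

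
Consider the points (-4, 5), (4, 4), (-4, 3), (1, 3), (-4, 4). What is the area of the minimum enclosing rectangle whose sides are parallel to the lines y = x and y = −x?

In coordinates u = x + y, v = x − y the rectangle is axis-aligned; the map (x,y)→(u,v) scales areas by 2.
u-values: 1, 8, -1, 4, 0; range = 8 − (-1) = 9.
v-values: -9, 0, -7, -2, -8; range = 0 − (-9) = 9.
Area = (9 × 9) / 2 = 40.5.

40.5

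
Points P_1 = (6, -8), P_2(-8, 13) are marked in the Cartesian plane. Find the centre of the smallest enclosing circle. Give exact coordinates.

The smallest circle enclosing two points has them as diameter endpoints.
Centre = midpoint = (-1, 2.5); r² = |P_1P_2|²/4 = 637/4 = 159.25.
Centre = (-1, 2.5).

(-1, 2.5)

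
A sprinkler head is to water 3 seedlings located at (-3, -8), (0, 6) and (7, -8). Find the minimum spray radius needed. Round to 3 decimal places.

8.004

Call the three points A, B, C in the order given.
Side lengths²: AB² = 205, AC² = 100, BC² = 245.
Since BC² = 245 < 205 + 100 = 305, the triangle is acute, so the smallest enclosing circle is the circumcircle.
Circumcentre = (2, -1.75), r² = 64.0625.
r = √(64.0625) ≈ 8.004.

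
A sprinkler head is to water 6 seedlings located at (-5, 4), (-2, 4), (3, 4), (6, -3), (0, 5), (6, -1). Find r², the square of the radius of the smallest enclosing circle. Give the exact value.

42.5

By Welzl's lemma the MEC is supported by two points (diametrically opposite) or three points (on a circumcircle).
The farthest pair is (-5, 4)–(6, -3) with squared distance 170. The circle on this segment as diameter has centre (0.5, 0.5) and r² = 170/4 = 42.5.
Check (-2, 4): distance² to centre = 18.5 ≤ 42.5, so it lies inside.
All remaining points lie in this disk, and no smaller disk contains both endpoints, so this is the minimum enclosing circle.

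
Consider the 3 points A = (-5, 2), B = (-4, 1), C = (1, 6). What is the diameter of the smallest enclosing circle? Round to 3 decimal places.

Side lengths²: AB² = 2, AC² = 52, BC² = 50.
Since AC² = 52 ≥ 50 + 2 = 52, the angle opposite AC is not acute, so the smallest enclosing circle has AC as diameter.
Centre = midpoint of AC = (-2, 4), r² = 52/4 = 13.
Diameter = 2r = 2√13 ≈ 7.211.

7.211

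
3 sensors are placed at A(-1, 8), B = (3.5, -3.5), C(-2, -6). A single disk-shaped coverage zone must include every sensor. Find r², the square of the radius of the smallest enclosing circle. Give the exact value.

Side lengths²: AB² = 152.5, AC² = 197, BC² = 36.5.
Since AC² = 197 ≥ 152.5 + 36.5 = 189, the angle opposite AC is not acute, so the smallest enclosing circle has AC as diameter.
Centre = midpoint of AC = (-1.5, 1), r² = 197/4 = 49.25.

49.25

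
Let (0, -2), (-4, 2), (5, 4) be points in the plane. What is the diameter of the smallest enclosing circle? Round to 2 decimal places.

Call the three points A, B, C in the order given.
Side lengths²: AB² = 32, AC² = 61, BC² = 85.
Since BC² = 85 < 61 + 32 = 93, the triangle is acute, so the smallest enclosing circle is the circumcircle.
Circumcentre = (13/22, 57/22), r² = 5185/242.
Diameter = 2r = 2√(5185/242) ≈ 9.26.

9.26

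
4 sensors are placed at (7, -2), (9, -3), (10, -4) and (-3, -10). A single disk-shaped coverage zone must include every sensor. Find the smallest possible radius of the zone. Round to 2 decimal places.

A smallest enclosing disk is always determined by at most three of the input points on its boundary.
The farthest pair is (10, -4)–(-3, -10) with squared distance 205. The circle on this segment as diameter has centre (3.5, -7) and r² = 205/4 = 51.25.
Check (7, -2): distance² to centre = 37.25 ≤ 51.25, so it lies inside.
All remaining points lie in this disk, and no smaller disk contains both endpoints, so this is the minimum enclosing circle.
r = √(51.25) ≈ 7.16.

7.16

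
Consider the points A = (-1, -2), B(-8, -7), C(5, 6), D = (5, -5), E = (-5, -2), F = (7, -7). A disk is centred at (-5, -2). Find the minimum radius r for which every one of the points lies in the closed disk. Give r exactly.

The required radius is the distance from (-5, -2) to the farthest point.
Squared distances: 16, 34, 164, 109, 0, 169.
Maximum is 169, attained at F.
r = √169 = 13.

13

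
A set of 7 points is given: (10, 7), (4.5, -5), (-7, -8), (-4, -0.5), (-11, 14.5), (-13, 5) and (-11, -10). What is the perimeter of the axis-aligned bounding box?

Width = max x − min x = 10 − (-13) = 23.
Height = max y − min y = 14.5 − (-10) = 24.5.
Perimeter = 2(23 + 24.5) = 95.

95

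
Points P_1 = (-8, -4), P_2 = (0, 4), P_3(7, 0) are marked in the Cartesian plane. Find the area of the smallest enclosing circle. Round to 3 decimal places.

189.281

Side lengths²: P_1P_2² = 128, P_1P_3² = 241, P_2P_3² = 65.
Since P_1P_3² = 241 ≥ 128 + 65 = 193, the angle opposite P_1P_3 is not acute, so the smallest enclosing circle has P_1P_3 as diameter.
Centre = midpoint of P_1P_3 = (-0.5, -2), r² = 241/4 = 60.25.
Area = π·r² = π·60.25 ≈ 189.281.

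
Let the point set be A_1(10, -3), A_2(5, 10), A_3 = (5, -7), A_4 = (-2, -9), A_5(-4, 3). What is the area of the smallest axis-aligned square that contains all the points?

361

The bounding box has width 14 and height 19.
An axis-aligned square enclosing the set must have side ≥ max(width, height).
So the minimum side is max(14, 19) = 19.
Area = 19² = 361.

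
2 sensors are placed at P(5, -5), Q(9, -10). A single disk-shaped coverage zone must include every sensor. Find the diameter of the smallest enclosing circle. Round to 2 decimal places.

The smallest circle enclosing two points has them as diameter endpoints.
Centre = midpoint = (7, -7.5); r² = |PQ|²/4 = 41/4 = 10.25.
Diameter = 2r = 2√(10.25) ≈ 6.40.

6.40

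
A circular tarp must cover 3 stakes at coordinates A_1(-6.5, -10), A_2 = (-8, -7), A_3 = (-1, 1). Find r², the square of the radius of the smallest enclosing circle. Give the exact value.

Side lengths²: A_1A_2² = 11.25, A_1A_3² = 151.25, A_2A_3² = 113.
Since A_1A_3² = 151.25 ≥ 113 + 11.25 = 124.25, the angle opposite A_1A_3 is not acute, so the smallest enclosing circle has A_1A_3 as diameter.
Centre = midpoint of A_1A_3 = (-3.75, -4.5), r² = 151.25/4 = 37.8125.

37.8125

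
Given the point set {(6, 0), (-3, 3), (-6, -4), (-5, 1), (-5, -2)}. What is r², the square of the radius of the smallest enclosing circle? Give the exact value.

The minimum enclosing circle of a finite set is fixed by two of the points (as a diameter) or three (as a circumcircle).
The farthest pair is (6, 0)–(-6, -4) with squared distance 160. The circle on this segment as diameter has centre (0, -2) and r² = 160/4 = 40.
Check (-3, 3): distance² to centre = 34 ≤ 40, so it lies inside.
All remaining points lie in this disk, and no smaller disk contains both endpoints, so this is the minimum enclosing circle.

40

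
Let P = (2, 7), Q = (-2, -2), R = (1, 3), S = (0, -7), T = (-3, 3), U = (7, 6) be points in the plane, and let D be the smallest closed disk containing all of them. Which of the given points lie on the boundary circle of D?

P, S, U

The minimum enclosing circle of a finite set is fixed by two of the points (as a diameter) or three (as a circumcircle).
The minimum enclosing circle is determined by three boundary points: P, S, U.
Their circumcentre is (113/36, -11/36) with r² = 35425/648.
The farthest remaining point T is at distance² 31501/648 ≤ 35425/648.
The points at distance exactly r from the centre are P, S, U — 3 points.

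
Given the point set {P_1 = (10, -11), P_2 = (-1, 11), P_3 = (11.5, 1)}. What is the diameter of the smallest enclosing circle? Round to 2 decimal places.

24.60

Side lengths²: P_1P_2² = 605, P_1P_3² = 146.25, P_2P_3² = 256.25.
Since P_1P_2² = 605 ≥ 256.25 + 146.25 = 402.5, the angle opposite P_1P_2 is not acute, so the smallest enclosing circle has P_1P_2 as diameter.
Centre = midpoint of P_1P_2 = (4.5, 0), r² = 605/4 = 151.25.
Diameter = 2r = 2√(151.25) ≈ 24.60.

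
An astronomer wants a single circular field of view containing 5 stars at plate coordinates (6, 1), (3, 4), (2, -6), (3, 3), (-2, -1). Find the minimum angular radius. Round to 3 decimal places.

5.025

The farthest pair is (3, 4)–(2, -6) with squared distance 101. The circle on this segment as diameter has centre (2.5, -1) and r² = 101/4 = 25.25.
Check (6, 1): distance² to centre = 16.25 ≤ 25.25, so it lies inside.
All remaining points lie in this disk, and no smaller disk contains both endpoints, so this is the minimum enclosing circle.
r = √(25.25) ≈ 5.025.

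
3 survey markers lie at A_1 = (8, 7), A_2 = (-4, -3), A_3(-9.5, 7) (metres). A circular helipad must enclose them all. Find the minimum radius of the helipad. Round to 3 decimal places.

8.914

Side lengths²: A_1A_2² = 244, A_1A_3² = 306.25, A_2A_3² = 130.25.
Since A_1A_3² = 306.25 < 244 + 130.25 = 374.25, the triangle is acute, so the smallest enclosing circle is the circumcircle.
Circumcentre = (-0.75, 5.3), r² = 79.4525.
r = √(79.4525) ≈ 8.914.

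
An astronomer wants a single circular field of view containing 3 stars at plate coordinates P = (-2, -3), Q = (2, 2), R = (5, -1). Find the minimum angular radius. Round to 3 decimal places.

Side lengths²: PQ² = 41, PR² = 53, QR² = 18.
Since PR² = 53 < 41 + 18 = 59, the triangle is acute, so the smallest enclosing circle is the circumcircle.
Circumcentre = (25/18, -29/18), r² = 2173/162.
r = √(2173/162) ≈ 3.662.

3.662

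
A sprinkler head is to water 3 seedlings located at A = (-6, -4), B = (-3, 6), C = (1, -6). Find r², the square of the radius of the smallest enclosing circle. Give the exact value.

28885/722

Side lengths²: AB² = 109, AC² = 53, BC² = 160.
Since BC² = 160 < 109 + 53 = 162, the triangle is acute, so the smallest enclosing circle is the circumcircle.
Circumcentre = (-41/38, -1/38), r² = 28885/722.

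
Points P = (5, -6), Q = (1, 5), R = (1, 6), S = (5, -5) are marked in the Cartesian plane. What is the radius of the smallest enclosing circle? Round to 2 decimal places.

The minimum enclosing circle of a finite set is fixed by two of the points (as a diameter) or three (as a circumcircle).
The farthest pair is P–R with squared distance 160. The circle on this segment as diameter has centre (3, 0) and r² = 160/4 = 40.
Check Q: distance² to centre = 29 ≤ 40, so it lies inside.
All remaining points lie in this disk, and no smaller disk contains both endpoints, so this is the minimum enclosing circle.
r = √40 ≈ 6.32.

6.32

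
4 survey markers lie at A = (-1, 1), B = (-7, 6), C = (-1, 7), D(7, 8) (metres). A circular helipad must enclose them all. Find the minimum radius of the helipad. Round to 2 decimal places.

7.07

The minimum enclosing circle of a finite set is fixed by two of the points (as a diameter) or three (as a circumcircle).
The farthest pair is B–D with squared distance 200. The circle on this segment as diameter has centre (0, 7) and r² = 200/4 = 50.
Check A: distance² to centre = 37 ≤ 50, so it lies inside.
All remaining points lie in this disk, and no smaller disk contains both endpoints, so this is the minimum enclosing circle.
r = √50 ≈ 7.07.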